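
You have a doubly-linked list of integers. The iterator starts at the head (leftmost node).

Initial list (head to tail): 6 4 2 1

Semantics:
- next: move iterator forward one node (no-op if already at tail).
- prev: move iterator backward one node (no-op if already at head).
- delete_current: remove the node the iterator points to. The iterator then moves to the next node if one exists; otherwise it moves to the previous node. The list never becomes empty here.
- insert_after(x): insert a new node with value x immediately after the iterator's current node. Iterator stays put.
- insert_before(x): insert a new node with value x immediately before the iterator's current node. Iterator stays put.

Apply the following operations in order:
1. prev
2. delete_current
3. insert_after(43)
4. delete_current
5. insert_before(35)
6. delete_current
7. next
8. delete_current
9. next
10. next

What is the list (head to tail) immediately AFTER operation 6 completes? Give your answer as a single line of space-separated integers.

Answer: 35 2 1

Derivation:
After 1 (prev): list=[6, 4, 2, 1] cursor@6
After 2 (delete_current): list=[4, 2, 1] cursor@4
After 3 (insert_after(43)): list=[4, 43, 2, 1] cursor@4
After 4 (delete_current): list=[43, 2, 1] cursor@43
After 5 (insert_before(35)): list=[35, 43, 2, 1] cursor@43
After 6 (delete_current): list=[35, 2, 1] cursor@2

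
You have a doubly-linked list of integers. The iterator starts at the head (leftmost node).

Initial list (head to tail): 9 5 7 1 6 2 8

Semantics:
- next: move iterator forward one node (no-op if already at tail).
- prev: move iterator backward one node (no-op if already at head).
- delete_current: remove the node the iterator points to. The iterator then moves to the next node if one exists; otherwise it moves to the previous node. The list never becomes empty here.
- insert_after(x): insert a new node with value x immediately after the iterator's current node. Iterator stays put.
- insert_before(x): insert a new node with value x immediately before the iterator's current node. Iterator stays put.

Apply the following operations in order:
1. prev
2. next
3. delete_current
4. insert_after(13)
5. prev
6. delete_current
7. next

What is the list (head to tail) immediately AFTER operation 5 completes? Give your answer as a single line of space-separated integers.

After 1 (prev): list=[9, 5, 7, 1, 6, 2, 8] cursor@9
After 2 (next): list=[9, 5, 7, 1, 6, 2, 8] cursor@5
After 3 (delete_current): list=[9, 7, 1, 6, 2, 8] cursor@7
After 4 (insert_after(13)): list=[9, 7, 13, 1, 6, 2, 8] cursor@7
After 5 (prev): list=[9, 7, 13, 1, 6, 2, 8] cursor@9

Answer: 9 7 13 1 6 2 8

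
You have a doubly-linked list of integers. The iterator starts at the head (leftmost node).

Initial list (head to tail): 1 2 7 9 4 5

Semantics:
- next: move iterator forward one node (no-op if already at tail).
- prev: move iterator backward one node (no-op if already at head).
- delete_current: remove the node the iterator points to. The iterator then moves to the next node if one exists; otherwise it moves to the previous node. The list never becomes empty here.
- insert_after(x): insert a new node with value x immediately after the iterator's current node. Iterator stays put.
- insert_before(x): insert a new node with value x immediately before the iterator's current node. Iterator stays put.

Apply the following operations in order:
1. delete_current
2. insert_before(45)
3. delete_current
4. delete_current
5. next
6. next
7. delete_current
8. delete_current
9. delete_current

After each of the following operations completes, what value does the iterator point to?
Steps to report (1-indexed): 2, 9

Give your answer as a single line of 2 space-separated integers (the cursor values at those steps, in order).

After 1 (delete_current): list=[2, 7, 9, 4, 5] cursor@2
After 2 (insert_before(45)): list=[45, 2, 7, 9, 4, 5] cursor@2
After 3 (delete_current): list=[45, 7, 9, 4, 5] cursor@7
After 4 (delete_current): list=[45, 9, 4, 5] cursor@9
After 5 (next): list=[45, 9, 4, 5] cursor@4
After 6 (next): list=[45, 9, 4, 5] cursor@5
After 7 (delete_current): list=[45, 9, 4] cursor@4
After 8 (delete_current): list=[45, 9] cursor@9
After 9 (delete_current): list=[45] cursor@45

Answer: 2 45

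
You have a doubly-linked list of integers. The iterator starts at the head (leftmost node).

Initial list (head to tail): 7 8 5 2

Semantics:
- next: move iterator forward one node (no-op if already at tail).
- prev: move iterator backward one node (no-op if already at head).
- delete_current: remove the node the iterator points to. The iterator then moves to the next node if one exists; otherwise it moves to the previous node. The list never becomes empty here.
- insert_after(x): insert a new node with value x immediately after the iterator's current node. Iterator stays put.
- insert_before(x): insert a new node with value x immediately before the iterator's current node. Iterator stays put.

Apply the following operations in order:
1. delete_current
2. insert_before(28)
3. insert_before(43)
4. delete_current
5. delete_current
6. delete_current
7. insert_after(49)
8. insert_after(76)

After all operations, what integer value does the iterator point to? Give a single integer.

After 1 (delete_current): list=[8, 5, 2] cursor@8
After 2 (insert_before(28)): list=[28, 8, 5, 2] cursor@8
After 3 (insert_before(43)): list=[28, 43, 8, 5, 2] cursor@8
After 4 (delete_current): list=[28, 43, 5, 2] cursor@5
After 5 (delete_current): list=[28, 43, 2] cursor@2
After 6 (delete_current): list=[28, 43] cursor@43
After 7 (insert_after(49)): list=[28, 43, 49] cursor@43
After 8 (insert_after(76)): list=[28, 43, 76, 49] cursor@43

Answer: 43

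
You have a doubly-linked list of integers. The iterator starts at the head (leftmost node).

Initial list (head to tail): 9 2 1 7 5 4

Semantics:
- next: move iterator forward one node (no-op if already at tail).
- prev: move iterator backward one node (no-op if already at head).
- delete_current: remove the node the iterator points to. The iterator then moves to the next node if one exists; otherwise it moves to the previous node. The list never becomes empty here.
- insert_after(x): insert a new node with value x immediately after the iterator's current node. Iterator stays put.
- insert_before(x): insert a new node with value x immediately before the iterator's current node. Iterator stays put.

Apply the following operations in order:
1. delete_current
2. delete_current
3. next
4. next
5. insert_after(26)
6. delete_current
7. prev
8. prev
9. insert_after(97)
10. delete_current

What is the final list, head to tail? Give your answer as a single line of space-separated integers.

After 1 (delete_current): list=[2, 1, 7, 5, 4] cursor@2
After 2 (delete_current): list=[1, 7, 5, 4] cursor@1
After 3 (next): list=[1, 7, 5, 4] cursor@7
After 4 (next): list=[1, 7, 5, 4] cursor@5
After 5 (insert_after(26)): list=[1, 7, 5, 26, 4] cursor@5
After 6 (delete_current): list=[1, 7, 26, 4] cursor@26
After 7 (prev): list=[1, 7, 26, 4] cursor@7
After 8 (prev): list=[1, 7, 26, 4] cursor@1
After 9 (insert_after(97)): list=[1, 97, 7, 26, 4] cursor@1
After 10 (delete_current): list=[97, 7, 26, 4] cursor@97

Answer: 97 7 26 4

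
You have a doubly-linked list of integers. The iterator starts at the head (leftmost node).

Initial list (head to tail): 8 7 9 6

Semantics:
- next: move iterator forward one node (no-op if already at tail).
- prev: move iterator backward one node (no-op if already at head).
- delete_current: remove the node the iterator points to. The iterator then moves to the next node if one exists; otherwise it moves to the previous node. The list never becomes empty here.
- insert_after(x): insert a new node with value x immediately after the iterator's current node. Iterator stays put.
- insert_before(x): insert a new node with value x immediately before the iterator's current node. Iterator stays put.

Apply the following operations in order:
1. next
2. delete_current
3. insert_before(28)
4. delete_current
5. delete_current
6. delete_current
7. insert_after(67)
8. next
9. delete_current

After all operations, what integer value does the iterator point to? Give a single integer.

Answer: 8

Derivation:
After 1 (next): list=[8, 7, 9, 6] cursor@7
After 2 (delete_current): list=[8, 9, 6] cursor@9
After 3 (insert_before(28)): list=[8, 28, 9, 6] cursor@9
After 4 (delete_current): list=[8, 28, 6] cursor@6
After 5 (delete_current): list=[8, 28] cursor@28
After 6 (delete_current): list=[8] cursor@8
After 7 (insert_after(67)): list=[8, 67] cursor@8
After 8 (next): list=[8, 67] cursor@67
After 9 (delete_current): list=[8] cursor@8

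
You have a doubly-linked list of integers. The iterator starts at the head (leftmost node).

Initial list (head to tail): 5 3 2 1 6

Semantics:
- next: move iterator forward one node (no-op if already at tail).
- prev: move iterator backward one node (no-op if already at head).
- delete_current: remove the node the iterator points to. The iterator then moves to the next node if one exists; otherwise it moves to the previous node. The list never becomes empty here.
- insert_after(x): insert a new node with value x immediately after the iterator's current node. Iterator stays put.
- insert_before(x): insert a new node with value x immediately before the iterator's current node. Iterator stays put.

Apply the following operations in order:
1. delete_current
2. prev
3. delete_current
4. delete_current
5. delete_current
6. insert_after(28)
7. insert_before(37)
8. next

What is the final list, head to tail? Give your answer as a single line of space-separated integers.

After 1 (delete_current): list=[3, 2, 1, 6] cursor@3
After 2 (prev): list=[3, 2, 1, 6] cursor@3
After 3 (delete_current): list=[2, 1, 6] cursor@2
After 4 (delete_current): list=[1, 6] cursor@1
After 5 (delete_current): list=[6] cursor@6
After 6 (insert_after(28)): list=[6, 28] cursor@6
After 7 (insert_before(37)): list=[37, 6, 28] cursor@6
After 8 (next): list=[37, 6, 28] cursor@28

Answer: 37 6 28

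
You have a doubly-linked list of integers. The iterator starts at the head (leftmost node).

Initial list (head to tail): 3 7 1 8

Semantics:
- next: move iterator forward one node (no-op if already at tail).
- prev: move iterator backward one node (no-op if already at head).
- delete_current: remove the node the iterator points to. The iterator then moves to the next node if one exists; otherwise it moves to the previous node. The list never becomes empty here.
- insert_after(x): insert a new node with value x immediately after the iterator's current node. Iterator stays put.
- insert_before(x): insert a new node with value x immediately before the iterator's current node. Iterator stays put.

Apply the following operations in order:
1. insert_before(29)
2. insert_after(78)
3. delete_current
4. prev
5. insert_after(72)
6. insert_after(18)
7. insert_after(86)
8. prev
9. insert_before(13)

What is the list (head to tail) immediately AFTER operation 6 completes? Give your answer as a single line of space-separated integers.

After 1 (insert_before(29)): list=[29, 3, 7, 1, 8] cursor@3
After 2 (insert_after(78)): list=[29, 3, 78, 7, 1, 8] cursor@3
After 3 (delete_current): list=[29, 78, 7, 1, 8] cursor@78
After 4 (prev): list=[29, 78, 7, 1, 8] cursor@29
After 5 (insert_after(72)): list=[29, 72, 78, 7, 1, 8] cursor@29
After 6 (insert_after(18)): list=[29, 18, 72, 78, 7, 1, 8] cursor@29

Answer: 29 18 72 78 7 1 8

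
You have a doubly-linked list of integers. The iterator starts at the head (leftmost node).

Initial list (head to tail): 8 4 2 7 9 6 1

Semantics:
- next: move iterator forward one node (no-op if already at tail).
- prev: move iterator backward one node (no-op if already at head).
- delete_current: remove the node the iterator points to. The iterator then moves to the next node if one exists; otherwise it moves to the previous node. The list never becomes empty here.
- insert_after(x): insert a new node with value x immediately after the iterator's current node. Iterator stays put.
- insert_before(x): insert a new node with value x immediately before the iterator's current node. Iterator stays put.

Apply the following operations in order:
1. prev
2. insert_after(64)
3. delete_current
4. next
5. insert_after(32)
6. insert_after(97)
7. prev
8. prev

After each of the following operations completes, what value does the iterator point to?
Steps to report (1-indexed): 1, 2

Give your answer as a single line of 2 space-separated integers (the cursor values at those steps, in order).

After 1 (prev): list=[8, 4, 2, 7, 9, 6, 1] cursor@8
After 2 (insert_after(64)): list=[8, 64, 4, 2, 7, 9, 6, 1] cursor@8
After 3 (delete_current): list=[64, 4, 2, 7, 9, 6, 1] cursor@64
After 4 (next): list=[64, 4, 2, 7, 9, 6, 1] cursor@4
After 5 (insert_after(32)): list=[64, 4, 32, 2, 7, 9, 6, 1] cursor@4
After 6 (insert_after(97)): list=[64, 4, 97, 32, 2, 7, 9, 6, 1] cursor@4
After 7 (prev): list=[64, 4, 97, 32, 2, 7, 9, 6, 1] cursor@64
After 8 (prev): list=[64, 4, 97, 32, 2, 7, 9, 6, 1] cursor@64

Answer: 8 8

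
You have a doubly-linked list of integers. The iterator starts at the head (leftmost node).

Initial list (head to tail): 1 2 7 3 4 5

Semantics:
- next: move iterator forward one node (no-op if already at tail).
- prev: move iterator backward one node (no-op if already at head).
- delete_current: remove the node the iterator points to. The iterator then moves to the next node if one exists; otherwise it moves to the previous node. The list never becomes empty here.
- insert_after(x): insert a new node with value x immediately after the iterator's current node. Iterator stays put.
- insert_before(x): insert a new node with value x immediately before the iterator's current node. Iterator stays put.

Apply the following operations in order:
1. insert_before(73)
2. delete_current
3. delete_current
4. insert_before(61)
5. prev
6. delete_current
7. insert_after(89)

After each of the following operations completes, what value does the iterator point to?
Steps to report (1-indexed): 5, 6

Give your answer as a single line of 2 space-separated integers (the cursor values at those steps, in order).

Answer: 61 7

Derivation:
After 1 (insert_before(73)): list=[73, 1, 2, 7, 3, 4, 5] cursor@1
After 2 (delete_current): list=[73, 2, 7, 3, 4, 5] cursor@2
After 3 (delete_current): list=[73, 7, 3, 4, 5] cursor@7
After 4 (insert_before(61)): list=[73, 61, 7, 3, 4, 5] cursor@7
After 5 (prev): list=[73, 61, 7, 3, 4, 5] cursor@61
After 6 (delete_current): list=[73, 7, 3, 4, 5] cursor@7
After 7 (insert_after(89)): list=[73, 7, 89, 3, 4, 5] cursor@7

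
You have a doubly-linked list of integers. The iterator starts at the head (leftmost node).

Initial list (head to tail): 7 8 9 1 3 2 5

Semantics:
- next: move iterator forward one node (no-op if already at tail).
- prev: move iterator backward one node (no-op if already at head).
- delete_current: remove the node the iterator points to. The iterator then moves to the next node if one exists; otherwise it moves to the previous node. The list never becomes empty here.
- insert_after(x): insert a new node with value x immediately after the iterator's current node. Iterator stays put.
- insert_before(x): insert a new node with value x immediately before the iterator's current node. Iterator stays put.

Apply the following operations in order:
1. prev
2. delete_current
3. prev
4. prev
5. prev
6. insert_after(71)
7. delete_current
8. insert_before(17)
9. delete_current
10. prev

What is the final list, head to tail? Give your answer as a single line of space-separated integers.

After 1 (prev): list=[7, 8, 9, 1, 3, 2, 5] cursor@7
After 2 (delete_current): list=[8, 9, 1, 3, 2, 5] cursor@8
After 3 (prev): list=[8, 9, 1, 3, 2, 5] cursor@8
After 4 (prev): list=[8, 9, 1, 3, 2, 5] cursor@8
After 5 (prev): list=[8, 9, 1, 3, 2, 5] cursor@8
After 6 (insert_after(71)): list=[8, 71, 9, 1, 3, 2, 5] cursor@8
After 7 (delete_current): list=[71, 9, 1, 3, 2, 5] cursor@71
After 8 (insert_before(17)): list=[17, 71, 9, 1, 3, 2, 5] cursor@71
After 9 (delete_current): list=[17, 9, 1, 3, 2, 5] cursor@9
After 10 (prev): list=[17, 9, 1, 3, 2, 5] cursor@17

Answer: 17 9 1 3 2 5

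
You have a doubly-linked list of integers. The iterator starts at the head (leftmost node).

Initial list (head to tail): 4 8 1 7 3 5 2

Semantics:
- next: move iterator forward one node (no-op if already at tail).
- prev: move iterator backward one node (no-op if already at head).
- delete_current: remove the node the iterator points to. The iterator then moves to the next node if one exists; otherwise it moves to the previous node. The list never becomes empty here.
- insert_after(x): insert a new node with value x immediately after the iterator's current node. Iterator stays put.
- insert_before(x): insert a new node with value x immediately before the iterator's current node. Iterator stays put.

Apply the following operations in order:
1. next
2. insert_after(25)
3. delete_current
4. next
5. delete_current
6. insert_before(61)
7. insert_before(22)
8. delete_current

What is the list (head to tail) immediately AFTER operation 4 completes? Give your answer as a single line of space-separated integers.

Answer: 4 25 1 7 3 5 2

Derivation:
After 1 (next): list=[4, 8, 1, 7, 3, 5, 2] cursor@8
After 2 (insert_after(25)): list=[4, 8, 25, 1, 7, 3, 5, 2] cursor@8
After 3 (delete_current): list=[4, 25, 1, 7, 3, 5, 2] cursor@25
After 4 (next): list=[4, 25, 1, 7, 3, 5, 2] cursor@1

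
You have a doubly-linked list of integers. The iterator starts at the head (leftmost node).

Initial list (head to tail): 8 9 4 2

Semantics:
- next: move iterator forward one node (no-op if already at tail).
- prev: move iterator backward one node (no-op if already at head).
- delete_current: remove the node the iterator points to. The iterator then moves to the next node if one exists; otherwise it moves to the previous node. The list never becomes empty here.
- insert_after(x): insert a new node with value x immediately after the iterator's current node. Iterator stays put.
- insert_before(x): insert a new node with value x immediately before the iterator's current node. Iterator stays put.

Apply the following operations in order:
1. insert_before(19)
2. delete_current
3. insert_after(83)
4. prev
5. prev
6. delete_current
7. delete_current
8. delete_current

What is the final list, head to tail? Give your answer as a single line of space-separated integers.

After 1 (insert_before(19)): list=[19, 8, 9, 4, 2] cursor@8
After 2 (delete_current): list=[19, 9, 4, 2] cursor@9
After 3 (insert_after(83)): list=[19, 9, 83, 4, 2] cursor@9
After 4 (prev): list=[19, 9, 83, 4, 2] cursor@19
After 5 (prev): list=[19, 9, 83, 4, 2] cursor@19
After 6 (delete_current): list=[9, 83, 4, 2] cursor@9
After 7 (delete_current): list=[83, 4, 2] cursor@83
After 8 (delete_current): list=[4, 2] cursor@4

Answer: 4 2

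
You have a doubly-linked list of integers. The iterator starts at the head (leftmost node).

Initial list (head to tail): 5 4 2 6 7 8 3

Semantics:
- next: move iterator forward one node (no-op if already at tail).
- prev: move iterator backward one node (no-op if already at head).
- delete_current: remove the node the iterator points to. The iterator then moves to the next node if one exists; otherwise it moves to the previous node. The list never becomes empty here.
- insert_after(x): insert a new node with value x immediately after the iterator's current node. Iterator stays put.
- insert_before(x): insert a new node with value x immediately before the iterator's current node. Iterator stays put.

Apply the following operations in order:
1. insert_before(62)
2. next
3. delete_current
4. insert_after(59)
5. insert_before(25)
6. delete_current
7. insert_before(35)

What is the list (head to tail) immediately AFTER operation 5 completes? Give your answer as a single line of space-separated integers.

Answer: 62 5 25 2 59 6 7 8 3

Derivation:
After 1 (insert_before(62)): list=[62, 5, 4, 2, 6, 7, 8, 3] cursor@5
After 2 (next): list=[62, 5, 4, 2, 6, 7, 8, 3] cursor@4
After 3 (delete_current): list=[62, 5, 2, 6, 7, 8, 3] cursor@2
After 4 (insert_after(59)): list=[62, 5, 2, 59, 6, 7, 8, 3] cursor@2
After 5 (insert_before(25)): list=[62, 5, 25, 2, 59, 6, 7, 8, 3] cursor@2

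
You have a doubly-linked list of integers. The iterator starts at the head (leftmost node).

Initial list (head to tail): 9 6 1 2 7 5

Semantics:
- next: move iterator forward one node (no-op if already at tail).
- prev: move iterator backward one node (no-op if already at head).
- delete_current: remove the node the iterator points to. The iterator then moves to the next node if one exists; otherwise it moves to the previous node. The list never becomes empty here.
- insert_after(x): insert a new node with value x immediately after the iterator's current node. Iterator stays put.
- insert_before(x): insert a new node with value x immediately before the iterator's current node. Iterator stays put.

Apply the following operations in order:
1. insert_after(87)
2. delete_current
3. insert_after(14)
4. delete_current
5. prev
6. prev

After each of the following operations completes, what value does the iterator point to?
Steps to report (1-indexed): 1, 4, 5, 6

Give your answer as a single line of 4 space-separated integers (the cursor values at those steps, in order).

After 1 (insert_after(87)): list=[9, 87, 6, 1, 2, 7, 5] cursor@9
After 2 (delete_current): list=[87, 6, 1, 2, 7, 5] cursor@87
After 3 (insert_after(14)): list=[87, 14, 6, 1, 2, 7, 5] cursor@87
After 4 (delete_current): list=[14, 6, 1, 2, 7, 5] cursor@14
After 5 (prev): list=[14, 6, 1, 2, 7, 5] cursor@14
After 6 (prev): list=[14, 6, 1, 2, 7, 5] cursor@14

Answer: 9 14 14 14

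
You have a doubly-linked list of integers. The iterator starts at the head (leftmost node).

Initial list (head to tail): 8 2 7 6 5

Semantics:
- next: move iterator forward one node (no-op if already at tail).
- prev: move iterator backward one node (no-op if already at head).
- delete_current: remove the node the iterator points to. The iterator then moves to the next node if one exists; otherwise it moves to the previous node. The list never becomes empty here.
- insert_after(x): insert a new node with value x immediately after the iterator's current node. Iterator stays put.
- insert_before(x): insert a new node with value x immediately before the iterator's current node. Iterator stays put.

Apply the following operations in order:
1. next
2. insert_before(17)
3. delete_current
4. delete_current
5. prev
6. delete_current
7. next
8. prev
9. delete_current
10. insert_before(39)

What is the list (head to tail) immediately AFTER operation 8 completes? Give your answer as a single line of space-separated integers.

Answer: 8 6 5

Derivation:
After 1 (next): list=[8, 2, 7, 6, 5] cursor@2
After 2 (insert_before(17)): list=[8, 17, 2, 7, 6, 5] cursor@2
After 3 (delete_current): list=[8, 17, 7, 6, 5] cursor@7
After 4 (delete_current): list=[8, 17, 6, 5] cursor@6
After 5 (prev): list=[8, 17, 6, 5] cursor@17
After 6 (delete_current): list=[8, 6, 5] cursor@6
After 7 (next): list=[8, 6, 5] cursor@5
After 8 (prev): list=[8, 6, 5] cursor@6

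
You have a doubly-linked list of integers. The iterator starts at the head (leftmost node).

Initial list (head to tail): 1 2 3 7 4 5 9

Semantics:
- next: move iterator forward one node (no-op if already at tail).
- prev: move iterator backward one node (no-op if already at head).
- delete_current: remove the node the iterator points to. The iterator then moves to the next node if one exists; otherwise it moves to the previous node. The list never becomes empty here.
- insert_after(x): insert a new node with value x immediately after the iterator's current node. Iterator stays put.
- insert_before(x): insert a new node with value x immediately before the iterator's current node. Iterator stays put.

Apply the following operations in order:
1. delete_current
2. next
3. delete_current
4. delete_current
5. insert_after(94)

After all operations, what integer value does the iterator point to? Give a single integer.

Answer: 4

Derivation:
After 1 (delete_current): list=[2, 3, 7, 4, 5, 9] cursor@2
After 2 (next): list=[2, 3, 7, 4, 5, 9] cursor@3
After 3 (delete_current): list=[2, 7, 4, 5, 9] cursor@7
After 4 (delete_current): list=[2, 4, 5, 9] cursor@4
After 5 (insert_after(94)): list=[2, 4, 94, 5, 9] cursor@4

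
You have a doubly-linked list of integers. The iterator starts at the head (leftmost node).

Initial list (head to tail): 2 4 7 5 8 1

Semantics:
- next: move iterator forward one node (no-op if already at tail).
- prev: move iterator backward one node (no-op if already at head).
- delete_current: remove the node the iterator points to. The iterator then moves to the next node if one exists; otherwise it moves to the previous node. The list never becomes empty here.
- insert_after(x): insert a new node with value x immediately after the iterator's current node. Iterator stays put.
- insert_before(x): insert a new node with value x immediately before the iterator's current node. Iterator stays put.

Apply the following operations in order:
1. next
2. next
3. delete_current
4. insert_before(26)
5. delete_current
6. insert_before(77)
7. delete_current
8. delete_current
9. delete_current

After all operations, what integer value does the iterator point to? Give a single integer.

After 1 (next): list=[2, 4, 7, 5, 8, 1] cursor@4
After 2 (next): list=[2, 4, 7, 5, 8, 1] cursor@7
After 3 (delete_current): list=[2, 4, 5, 8, 1] cursor@5
After 4 (insert_before(26)): list=[2, 4, 26, 5, 8, 1] cursor@5
After 5 (delete_current): list=[2, 4, 26, 8, 1] cursor@8
After 6 (insert_before(77)): list=[2, 4, 26, 77, 8, 1] cursor@8
After 7 (delete_current): list=[2, 4, 26, 77, 1] cursor@1
After 8 (delete_current): list=[2, 4, 26, 77] cursor@77
After 9 (delete_current): list=[2, 4, 26] cursor@26

Answer: 26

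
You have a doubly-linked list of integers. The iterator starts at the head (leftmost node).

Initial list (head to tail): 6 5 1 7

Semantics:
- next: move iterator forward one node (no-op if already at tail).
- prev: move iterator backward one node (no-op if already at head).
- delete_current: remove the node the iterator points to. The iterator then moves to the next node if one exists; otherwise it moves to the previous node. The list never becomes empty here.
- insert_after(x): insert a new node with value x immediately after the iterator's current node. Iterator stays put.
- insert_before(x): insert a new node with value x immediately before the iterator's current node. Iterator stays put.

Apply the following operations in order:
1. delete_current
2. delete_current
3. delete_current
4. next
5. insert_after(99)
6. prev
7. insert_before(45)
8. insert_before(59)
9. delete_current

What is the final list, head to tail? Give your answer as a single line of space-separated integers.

After 1 (delete_current): list=[5, 1, 7] cursor@5
After 2 (delete_current): list=[1, 7] cursor@1
After 3 (delete_current): list=[7] cursor@7
After 4 (next): list=[7] cursor@7
After 5 (insert_after(99)): list=[7, 99] cursor@7
After 6 (prev): list=[7, 99] cursor@7
After 7 (insert_before(45)): list=[45, 7, 99] cursor@7
After 8 (insert_before(59)): list=[45, 59, 7, 99] cursor@7
After 9 (delete_current): list=[45, 59, 99] cursor@99

Answer: 45 59 99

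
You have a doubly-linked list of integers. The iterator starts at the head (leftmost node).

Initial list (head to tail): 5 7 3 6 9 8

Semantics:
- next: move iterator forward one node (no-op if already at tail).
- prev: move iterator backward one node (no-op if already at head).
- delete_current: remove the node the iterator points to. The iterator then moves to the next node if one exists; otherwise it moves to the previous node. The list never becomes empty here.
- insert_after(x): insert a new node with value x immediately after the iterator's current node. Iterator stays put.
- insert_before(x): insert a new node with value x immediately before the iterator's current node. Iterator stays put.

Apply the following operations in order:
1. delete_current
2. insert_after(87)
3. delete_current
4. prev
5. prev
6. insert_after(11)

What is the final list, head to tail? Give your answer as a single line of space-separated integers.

After 1 (delete_current): list=[7, 3, 6, 9, 8] cursor@7
After 2 (insert_after(87)): list=[7, 87, 3, 6, 9, 8] cursor@7
After 3 (delete_current): list=[87, 3, 6, 9, 8] cursor@87
After 4 (prev): list=[87, 3, 6, 9, 8] cursor@87
After 5 (prev): list=[87, 3, 6, 9, 8] cursor@87
After 6 (insert_after(11)): list=[87, 11, 3, 6, 9, 8] cursor@87

Answer: 87 11 3 6 9 8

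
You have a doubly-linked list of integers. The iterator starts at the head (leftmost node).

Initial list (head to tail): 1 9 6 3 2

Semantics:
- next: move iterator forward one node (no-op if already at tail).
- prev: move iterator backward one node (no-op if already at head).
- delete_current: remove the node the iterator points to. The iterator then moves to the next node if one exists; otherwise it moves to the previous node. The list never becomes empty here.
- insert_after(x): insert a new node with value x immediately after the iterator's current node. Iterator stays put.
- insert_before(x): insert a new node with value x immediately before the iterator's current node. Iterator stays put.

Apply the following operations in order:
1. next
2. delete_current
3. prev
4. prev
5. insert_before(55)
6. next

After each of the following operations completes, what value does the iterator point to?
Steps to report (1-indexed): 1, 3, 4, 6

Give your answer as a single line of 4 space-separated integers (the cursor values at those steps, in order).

Answer: 9 1 1 6

Derivation:
After 1 (next): list=[1, 9, 6, 3, 2] cursor@9
After 2 (delete_current): list=[1, 6, 3, 2] cursor@6
After 3 (prev): list=[1, 6, 3, 2] cursor@1
After 4 (prev): list=[1, 6, 3, 2] cursor@1
After 5 (insert_before(55)): list=[55, 1, 6, 3, 2] cursor@1
After 6 (next): list=[55, 1, 6, 3, 2] cursor@6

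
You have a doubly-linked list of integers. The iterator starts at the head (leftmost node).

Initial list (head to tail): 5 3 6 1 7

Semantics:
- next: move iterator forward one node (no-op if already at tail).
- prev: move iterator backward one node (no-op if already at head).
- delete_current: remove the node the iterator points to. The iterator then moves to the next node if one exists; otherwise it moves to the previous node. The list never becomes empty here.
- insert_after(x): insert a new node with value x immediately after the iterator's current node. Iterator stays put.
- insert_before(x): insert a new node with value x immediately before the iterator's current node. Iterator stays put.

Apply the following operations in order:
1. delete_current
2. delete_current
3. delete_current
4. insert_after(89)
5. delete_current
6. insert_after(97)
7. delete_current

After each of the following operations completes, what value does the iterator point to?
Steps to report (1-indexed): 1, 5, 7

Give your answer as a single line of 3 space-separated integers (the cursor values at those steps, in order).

Answer: 3 89 97

Derivation:
After 1 (delete_current): list=[3, 6, 1, 7] cursor@3
After 2 (delete_current): list=[6, 1, 7] cursor@6
After 3 (delete_current): list=[1, 7] cursor@1
After 4 (insert_after(89)): list=[1, 89, 7] cursor@1
After 5 (delete_current): list=[89, 7] cursor@89
After 6 (insert_after(97)): list=[89, 97, 7] cursor@89
After 7 (delete_current): list=[97, 7] cursor@97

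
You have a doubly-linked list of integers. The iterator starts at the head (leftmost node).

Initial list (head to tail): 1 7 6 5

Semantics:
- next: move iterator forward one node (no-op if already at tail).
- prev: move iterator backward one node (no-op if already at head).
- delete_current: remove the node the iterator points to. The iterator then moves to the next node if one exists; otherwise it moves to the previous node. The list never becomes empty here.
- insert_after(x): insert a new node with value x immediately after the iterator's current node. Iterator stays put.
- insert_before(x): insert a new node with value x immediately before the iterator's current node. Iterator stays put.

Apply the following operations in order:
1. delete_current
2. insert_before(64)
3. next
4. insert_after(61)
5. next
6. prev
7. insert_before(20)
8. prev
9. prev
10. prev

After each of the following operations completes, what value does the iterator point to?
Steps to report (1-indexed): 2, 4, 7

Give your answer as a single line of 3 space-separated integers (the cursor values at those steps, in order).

After 1 (delete_current): list=[7, 6, 5] cursor@7
After 2 (insert_before(64)): list=[64, 7, 6, 5] cursor@7
After 3 (next): list=[64, 7, 6, 5] cursor@6
After 4 (insert_after(61)): list=[64, 7, 6, 61, 5] cursor@6
After 5 (next): list=[64, 7, 6, 61, 5] cursor@61
After 6 (prev): list=[64, 7, 6, 61, 5] cursor@6
After 7 (insert_before(20)): list=[64, 7, 20, 6, 61, 5] cursor@6
After 8 (prev): list=[64, 7, 20, 6, 61, 5] cursor@20
After 9 (prev): list=[64, 7, 20, 6, 61, 5] cursor@7
After 10 (prev): list=[64, 7, 20, 6, 61, 5] cursor@64

Answer: 7 6 6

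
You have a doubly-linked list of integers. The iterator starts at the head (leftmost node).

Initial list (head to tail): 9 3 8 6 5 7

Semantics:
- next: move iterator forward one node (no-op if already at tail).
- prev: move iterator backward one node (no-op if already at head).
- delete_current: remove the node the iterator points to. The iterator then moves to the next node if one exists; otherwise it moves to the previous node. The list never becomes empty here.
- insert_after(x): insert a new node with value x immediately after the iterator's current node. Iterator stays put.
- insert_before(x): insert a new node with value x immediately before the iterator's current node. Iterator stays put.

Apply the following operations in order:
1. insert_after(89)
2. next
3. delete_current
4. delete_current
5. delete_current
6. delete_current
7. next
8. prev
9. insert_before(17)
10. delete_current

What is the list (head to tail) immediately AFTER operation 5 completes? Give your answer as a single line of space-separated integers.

After 1 (insert_after(89)): list=[9, 89, 3, 8, 6, 5, 7] cursor@9
After 2 (next): list=[9, 89, 3, 8, 6, 5, 7] cursor@89
After 3 (delete_current): list=[9, 3, 8, 6, 5, 7] cursor@3
After 4 (delete_current): list=[9, 8, 6, 5, 7] cursor@8
After 5 (delete_current): list=[9, 6, 5, 7] cursor@6

Answer: 9 6 5 7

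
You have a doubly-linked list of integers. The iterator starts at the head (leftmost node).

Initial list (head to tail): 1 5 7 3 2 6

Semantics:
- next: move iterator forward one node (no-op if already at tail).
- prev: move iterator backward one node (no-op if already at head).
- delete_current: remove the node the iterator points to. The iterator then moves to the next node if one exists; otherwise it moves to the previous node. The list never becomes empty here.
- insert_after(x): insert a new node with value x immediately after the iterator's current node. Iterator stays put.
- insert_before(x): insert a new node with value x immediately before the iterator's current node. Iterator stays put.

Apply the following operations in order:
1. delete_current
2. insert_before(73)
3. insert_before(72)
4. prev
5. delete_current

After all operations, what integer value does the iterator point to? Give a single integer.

Answer: 5

Derivation:
After 1 (delete_current): list=[5, 7, 3, 2, 6] cursor@5
After 2 (insert_before(73)): list=[73, 5, 7, 3, 2, 6] cursor@5
After 3 (insert_before(72)): list=[73, 72, 5, 7, 3, 2, 6] cursor@5
After 4 (prev): list=[73, 72, 5, 7, 3, 2, 6] cursor@72
After 5 (delete_current): list=[73, 5, 7, 3, 2, 6] cursor@5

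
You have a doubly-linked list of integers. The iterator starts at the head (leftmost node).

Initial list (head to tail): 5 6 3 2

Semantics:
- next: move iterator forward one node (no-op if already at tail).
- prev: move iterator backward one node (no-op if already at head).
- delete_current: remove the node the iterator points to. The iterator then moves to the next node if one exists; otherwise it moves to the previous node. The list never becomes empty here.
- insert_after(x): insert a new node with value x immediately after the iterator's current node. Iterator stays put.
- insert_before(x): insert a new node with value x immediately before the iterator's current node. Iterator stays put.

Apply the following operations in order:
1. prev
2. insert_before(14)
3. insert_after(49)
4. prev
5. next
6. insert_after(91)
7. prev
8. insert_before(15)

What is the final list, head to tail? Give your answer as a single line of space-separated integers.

After 1 (prev): list=[5, 6, 3, 2] cursor@5
After 2 (insert_before(14)): list=[14, 5, 6, 3, 2] cursor@5
After 3 (insert_after(49)): list=[14, 5, 49, 6, 3, 2] cursor@5
After 4 (prev): list=[14, 5, 49, 6, 3, 2] cursor@14
After 5 (next): list=[14, 5, 49, 6, 3, 2] cursor@5
After 6 (insert_after(91)): list=[14, 5, 91, 49, 6, 3, 2] cursor@5
After 7 (prev): list=[14, 5, 91, 49, 6, 3, 2] cursor@14
After 8 (insert_before(15)): list=[15, 14, 5, 91, 49, 6, 3, 2] cursor@14

Answer: 15 14 5 91 49 6 3 2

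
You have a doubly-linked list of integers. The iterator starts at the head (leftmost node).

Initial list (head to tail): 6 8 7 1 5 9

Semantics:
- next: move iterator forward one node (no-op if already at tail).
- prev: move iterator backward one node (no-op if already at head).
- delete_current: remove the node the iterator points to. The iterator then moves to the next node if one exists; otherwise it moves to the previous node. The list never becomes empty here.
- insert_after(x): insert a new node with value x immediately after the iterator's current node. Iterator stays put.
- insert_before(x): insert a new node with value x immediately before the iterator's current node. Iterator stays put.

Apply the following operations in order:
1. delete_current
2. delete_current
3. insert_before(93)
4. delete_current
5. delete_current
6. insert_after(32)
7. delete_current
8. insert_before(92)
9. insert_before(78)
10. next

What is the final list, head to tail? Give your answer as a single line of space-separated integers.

After 1 (delete_current): list=[8, 7, 1, 5, 9] cursor@8
After 2 (delete_current): list=[7, 1, 5, 9] cursor@7
After 3 (insert_before(93)): list=[93, 7, 1, 5, 9] cursor@7
After 4 (delete_current): list=[93, 1, 5, 9] cursor@1
After 5 (delete_current): list=[93, 5, 9] cursor@5
After 6 (insert_after(32)): list=[93, 5, 32, 9] cursor@5
After 7 (delete_current): list=[93, 32, 9] cursor@32
After 8 (insert_before(92)): list=[93, 92, 32, 9] cursor@32
After 9 (insert_before(78)): list=[93, 92, 78, 32, 9] cursor@32
After 10 (next): list=[93, 92, 78, 32, 9] cursor@9

Answer: 93 92 78 32 9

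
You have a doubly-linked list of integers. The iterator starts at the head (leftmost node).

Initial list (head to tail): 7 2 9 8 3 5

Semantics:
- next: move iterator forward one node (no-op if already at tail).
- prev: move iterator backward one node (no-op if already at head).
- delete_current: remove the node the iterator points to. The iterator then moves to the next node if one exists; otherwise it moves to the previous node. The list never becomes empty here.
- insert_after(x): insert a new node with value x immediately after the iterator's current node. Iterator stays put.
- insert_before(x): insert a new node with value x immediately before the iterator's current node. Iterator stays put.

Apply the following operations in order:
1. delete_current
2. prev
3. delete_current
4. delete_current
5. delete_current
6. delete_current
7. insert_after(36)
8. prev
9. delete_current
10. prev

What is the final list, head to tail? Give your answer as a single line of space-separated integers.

Answer: 36

Derivation:
After 1 (delete_current): list=[2, 9, 8, 3, 5] cursor@2
After 2 (prev): list=[2, 9, 8, 3, 5] cursor@2
After 3 (delete_current): list=[9, 8, 3, 5] cursor@9
After 4 (delete_current): list=[8, 3, 5] cursor@8
After 5 (delete_current): list=[3, 5] cursor@3
After 6 (delete_current): list=[5] cursor@5
After 7 (insert_after(36)): list=[5, 36] cursor@5
After 8 (prev): list=[5, 36] cursor@5
After 9 (delete_current): list=[36] cursor@36
After 10 (prev): list=[36] cursor@36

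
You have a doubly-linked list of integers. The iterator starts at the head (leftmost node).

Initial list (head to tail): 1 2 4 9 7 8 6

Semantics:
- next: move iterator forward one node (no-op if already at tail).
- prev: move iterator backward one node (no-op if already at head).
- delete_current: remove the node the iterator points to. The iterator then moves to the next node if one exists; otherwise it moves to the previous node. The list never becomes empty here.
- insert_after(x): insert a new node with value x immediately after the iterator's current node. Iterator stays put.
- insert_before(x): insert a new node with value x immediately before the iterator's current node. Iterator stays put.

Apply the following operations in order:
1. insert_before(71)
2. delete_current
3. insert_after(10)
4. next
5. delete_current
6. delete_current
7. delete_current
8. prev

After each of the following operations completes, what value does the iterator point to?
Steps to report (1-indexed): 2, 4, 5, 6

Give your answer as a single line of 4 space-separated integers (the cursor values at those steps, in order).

After 1 (insert_before(71)): list=[71, 1, 2, 4, 9, 7, 8, 6] cursor@1
After 2 (delete_current): list=[71, 2, 4, 9, 7, 8, 6] cursor@2
After 3 (insert_after(10)): list=[71, 2, 10, 4, 9, 7, 8, 6] cursor@2
After 4 (next): list=[71, 2, 10, 4, 9, 7, 8, 6] cursor@10
After 5 (delete_current): list=[71, 2, 4, 9, 7, 8, 6] cursor@4
After 6 (delete_current): list=[71, 2, 9, 7, 8, 6] cursor@9
After 7 (delete_current): list=[71, 2, 7, 8, 6] cursor@7
After 8 (prev): list=[71, 2, 7, 8, 6] cursor@2

Answer: 2 10 4 9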